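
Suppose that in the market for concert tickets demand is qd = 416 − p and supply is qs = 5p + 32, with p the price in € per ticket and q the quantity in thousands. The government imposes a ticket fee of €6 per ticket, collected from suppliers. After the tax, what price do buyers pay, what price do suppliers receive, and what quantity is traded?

Without the tax, 416 − p = 5p + 32 gives 6p = 384, so p* = €64 and q* = 352.
With the tax collected from suppliers, supply shifts: qs = 5(p − 6) + 32.
Solving gives q = 347 with buyers paying €69 and suppliers receiving €63 (the €6 wedge).
The less price-elastic side of the market bears the larger share of a per-unit tax.

Buyers pay €69; suppliers receive €63; quantity = 347.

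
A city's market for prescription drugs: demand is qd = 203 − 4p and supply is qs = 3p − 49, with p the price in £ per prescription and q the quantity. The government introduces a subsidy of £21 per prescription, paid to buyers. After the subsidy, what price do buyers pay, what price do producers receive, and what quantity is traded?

Buyers pay £27; producers receive £48; quantity = 95.

Before the subsidy: set 203 − 4p = 3p − 49 → p* = £36, q* = 59.
With a per-unit subsidy paid to buyers, each effectively pays p − 21, so demand becomes qd = 203 − 4(p − 21).
Solving gives q = 95 with buyers paying £27 and producers receiving £48 (the £21 wedge).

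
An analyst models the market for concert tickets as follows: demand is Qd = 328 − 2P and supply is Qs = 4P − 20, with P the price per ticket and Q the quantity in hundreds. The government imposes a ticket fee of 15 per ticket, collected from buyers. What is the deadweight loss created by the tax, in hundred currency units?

Deadweight loss = 150 hundred.

Without the tax, 328 − 2P = 4P − 20 gives 6P = 348, so P* = 58 and Q* = 212.
With the tax collected from buyers, demand (in seller-price terms) shifts: Qd = 328 − 2(P + 15).
Solving gives Q = 192 with buyers paying 68 and sellers receiving 53 (the 15 wedge).
Quantity falls by |ΔQ| = |212 − 192| = 20.
DWL = ½ · t · |ΔQ| = ½ · 15 · 20 = 150.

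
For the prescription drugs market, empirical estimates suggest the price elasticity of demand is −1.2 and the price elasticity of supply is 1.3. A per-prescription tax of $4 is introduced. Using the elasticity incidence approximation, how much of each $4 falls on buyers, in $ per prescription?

Incidence ratio: buyers' share ≈ εs / (εs + |εd|) = 1.3 / (1.3 + 1.2) = 0.52.
So buyers bear ≈ 0.52 × $4 = $2.08; sellers bear $1.92.

Buyers bear ≈ $2.08 per prescription.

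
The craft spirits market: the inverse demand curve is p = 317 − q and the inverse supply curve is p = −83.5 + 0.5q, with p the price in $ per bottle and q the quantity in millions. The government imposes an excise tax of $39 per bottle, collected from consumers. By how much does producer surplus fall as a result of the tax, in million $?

Producer surplus falls by $3302 million.

Rewrite in direct form: qd = 317 − p and qs = 2p + 167.
Before the tax: set 317 − p = 2p + 167 → p* = $50, q* = 267.
With the tax collected from consumers, demand (in seller-price terms) shifts: qd = 317 − (p + 39).
Solving gives q = 241 with consumers paying $76 and suppliers receiving $37 (the $39 wedge).
ΔPS is the trapezoid between Q = 241 and Q = 267 of height $13: ½ · (267 + 241) · 13 = $3302.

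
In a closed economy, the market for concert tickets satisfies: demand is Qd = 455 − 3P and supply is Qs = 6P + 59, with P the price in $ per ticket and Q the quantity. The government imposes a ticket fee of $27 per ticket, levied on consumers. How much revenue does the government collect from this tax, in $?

Before the tax: set 455 − 3P = 6P + 59 → P* = $44, Q* = 323.
With the tax collected from consumers, demand (in seller-price terms) shifts: Qd = 455 − 3(P + 27).
Solving gives Q = 269 with consumers paying $62 and suppliers receiving $35 (the $27 wedge).
Revenue = t · Q = 27 · 269 = $7263.

Tax revenue = $7263.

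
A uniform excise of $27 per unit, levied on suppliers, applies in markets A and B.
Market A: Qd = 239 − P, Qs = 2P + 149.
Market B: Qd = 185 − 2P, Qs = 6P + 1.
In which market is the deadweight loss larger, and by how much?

Market A: pre-tax P* = $30, Q* = 209; post-tax Q = 191; deadweight loss = $243.
Market B: pre-tax P* = $23, Q* = 139; post-tax Q = 98.5; deadweight loss = $546.75.
Difference: $243 vs $546.75 → market B is larger by $303.75.

Market B, by $303.75.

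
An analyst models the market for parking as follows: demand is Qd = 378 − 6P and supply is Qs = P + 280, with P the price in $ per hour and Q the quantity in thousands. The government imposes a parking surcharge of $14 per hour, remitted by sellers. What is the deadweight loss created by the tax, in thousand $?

Before the tax: set 378 − 6P = P + 280 → P* = $14, Q* = 294.
With the tax collected from sellers, supply shifts: Qs = (P − 14) + 280.
Solving gives Q = 282 with buyers paying $16 and sellers receiving $2 (the $14 wedge).
Quantity falls by |ΔQ| = |294 − 282| = 12.
DWL = ½ · t · |ΔQ| = ½ · 14 · 12 = $84.

Deadweight loss = $84 thousand.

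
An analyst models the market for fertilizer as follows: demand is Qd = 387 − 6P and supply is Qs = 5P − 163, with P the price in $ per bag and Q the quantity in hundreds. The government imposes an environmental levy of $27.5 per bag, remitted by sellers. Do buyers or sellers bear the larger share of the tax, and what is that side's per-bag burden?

Before the tax: set 387 − 6P = 5P − 163 → P* = $50, Q* = 87.
With the tax collected from sellers, supply shifts: Qs = 5(P − 27.5) − 163.
New equilibrium: buyers pay $62.5, sellers receive $35, Q = 12. (Wedge: Pb − Ps = 27.5.)
Per-bag burden: buyers $12.5, sellers $15.
Sellers take the larger share because supply is less price-elastic here (demand slope 6 vs supply slope 5).

Sellers bear the larger share: $15 per bag.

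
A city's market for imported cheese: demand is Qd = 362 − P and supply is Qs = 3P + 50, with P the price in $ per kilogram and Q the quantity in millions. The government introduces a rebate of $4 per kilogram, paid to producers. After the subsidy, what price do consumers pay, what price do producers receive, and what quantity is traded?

Without the subsidy, 362 − P = 3P + 50 gives 4P = 312, so P* = $78 and Q* = 284.
With a per-unit subsidy paid to producers, each receives P + 4 per unit sold, so supply becomes Qs = 3(P + 4) + 50.
Solving gives Q = 287 with consumers paying $75 and producers receiving $79 (the $4 wedge).

Consumers pay $75; producers receive $79; quantity = 287.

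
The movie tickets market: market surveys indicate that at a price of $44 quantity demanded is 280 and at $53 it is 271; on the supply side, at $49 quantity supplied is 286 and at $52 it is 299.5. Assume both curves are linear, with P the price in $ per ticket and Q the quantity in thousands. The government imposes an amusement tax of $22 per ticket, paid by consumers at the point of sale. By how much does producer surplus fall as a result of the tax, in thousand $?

Producer surplus falls by $1072 thousand.

Demand slope: (271 − 280)/(53 − 44) = -1, so Qd = 324 − P.
Supply slope: (299.5 − 286)/(52 − 49) = 4.5, so Qs = 4.5P + 65.5.
Without the tax, 324 − P = 4.5P + 65.5 gives 5.5P = 258.5, so P* = $47 and Q* = 277.
With the tax collected from consumers, demand (in seller-price terms) shifts: Qd = 324 − (P + 22).
Solving gives Q = 259 with consumers paying $65 and producers receiving $43 (the $22 wedge).
ΔPS is the trapezoid between Q = 259 and Q = 277 of height $4: ½ · (277 + 259) · 4 = $1072.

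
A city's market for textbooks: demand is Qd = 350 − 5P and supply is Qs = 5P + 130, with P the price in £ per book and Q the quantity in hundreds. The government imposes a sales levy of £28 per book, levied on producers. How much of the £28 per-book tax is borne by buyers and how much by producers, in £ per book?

Before the tax: set 350 − 5P = 5P + 130 → P* = £22, Q* = 240.
With the tax collected from producers, supply shifts: Qs = 5(P − 28) + 130.
Solving gives Q = 170 with buyers paying £36 and producers receiving £8 (the £28 wedge).
Burden on buyers: £14; on producers: £14. (They sum to £28.)
The less price-elastic side of the market bears the larger share of a per-unit tax.

Buyers bear £14 per book; producers bear £14 per book.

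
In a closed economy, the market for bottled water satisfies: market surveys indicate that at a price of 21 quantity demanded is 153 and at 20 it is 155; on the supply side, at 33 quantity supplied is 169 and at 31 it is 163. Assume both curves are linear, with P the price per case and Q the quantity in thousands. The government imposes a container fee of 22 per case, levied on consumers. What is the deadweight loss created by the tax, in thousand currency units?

Demand slope: (155 − 153)/(20 − 21) = -2, so Qd = 195 − 2P.
Supply slope: (163 − 169)/(31 − 33) = 3, so Qs = 3P + 70.
Without the tax, 195 − 2P = 3P + 70 gives 5P = 125, so P* = 25 and Q* = 145.
With the tax collected from consumers, demand (in seller-price terms) shifts: Qd = 195 − 2(P + 22).
New equilibrium: consumers pay 38.2, producers receive 16.2, Q = 118.6. (Wedge: Pb − Ps = 22.)
Quantity falls by |ΔQ| = |145 − 118.6| = 26.4.
DWL = ½ · t · |ΔQ| = ½ · 22 · 26.4 = 290.4.

Deadweight loss = 290.4 thousand.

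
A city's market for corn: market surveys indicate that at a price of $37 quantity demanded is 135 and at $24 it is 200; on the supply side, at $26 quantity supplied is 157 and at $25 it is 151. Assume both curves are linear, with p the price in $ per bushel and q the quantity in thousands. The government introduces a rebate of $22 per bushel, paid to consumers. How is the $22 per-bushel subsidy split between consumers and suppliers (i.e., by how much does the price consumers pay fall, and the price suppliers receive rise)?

Demand slope: (200 − 135)/(24 − 37) = -5, so qd = 320 − 5p.
Supply slope: (151 − 157)/(25 − 26) = 6, so qs = 6p + 1.
Without the subsidy, 320 − 5p = 6p + 1 gives 11p = 319, so p* = $29 and q* = 175.
With a per-unit subsidy paid to consumers, each effectively pays p − 22, so demand becomes qd = 320 − 5(p − 22).
New equilibrium: consumers pay $17, suppliers receive $39, q = 235. (Wedge: pb − ps = −22.)
Gain to consumers: $12; to suppliers: $10. (They sum to $22.)

Consumers gain $12 per bushel; suppliers gain $10 per bushel.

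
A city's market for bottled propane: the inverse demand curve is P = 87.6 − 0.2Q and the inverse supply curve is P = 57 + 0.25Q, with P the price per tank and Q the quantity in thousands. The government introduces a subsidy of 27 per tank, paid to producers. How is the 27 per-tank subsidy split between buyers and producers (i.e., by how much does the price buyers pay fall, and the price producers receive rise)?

Inverting to Q(P) form: Qd = 438 − 5P; Qs = 4P − 228.
Without the subsidy, 438 − 5P = 4P − 228 gives 9P = 666, so P* = 74 and Q* = 68.
With a per-unit subsidy paid to producers, each receives P + 27 per unit sold, so supply becomes Qs = 4(P + 27) − 228.
Solving gives Q = 128 with buyers paying 62 and producers receiving 89 (the 27 wedge).
Gain to buyers: 12; to producers: 15. (They sum to 27.)

Buyers gain 12 per tank; producers gain 15 per tank.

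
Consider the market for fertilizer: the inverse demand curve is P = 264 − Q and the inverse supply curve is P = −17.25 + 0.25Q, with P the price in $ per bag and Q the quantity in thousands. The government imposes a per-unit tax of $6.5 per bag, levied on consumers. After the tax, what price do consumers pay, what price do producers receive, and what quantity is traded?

Consumers pay $44.2; producers receive $37.7; quantity = 219.8.

Inverting to Q(P) form: Qd = 264 − P; Qs = 4P + 69.
Without the tax, 264 − P = 4P + 69 gives 5P = 195, so P* = $39 and Q* = 225.
With the tax collected from consumers, demand (in seller-price terms) shifts: Qd = 264 − (P + 6.5).
Solving gives Q = 219.8 with consumers paying $44.2 and producers receiving $37.7 (the $6.5 wedge).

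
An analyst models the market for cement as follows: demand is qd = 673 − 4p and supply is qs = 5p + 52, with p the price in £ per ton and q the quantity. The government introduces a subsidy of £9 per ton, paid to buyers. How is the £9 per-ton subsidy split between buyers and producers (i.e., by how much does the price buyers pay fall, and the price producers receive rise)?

Buyers gain £5 per ton; producers gain £4 per ton.

Before the subsidy: set 673 − 4p = 5p + 52 → p* = £69, q* = 397.
With a per-unit subsidy paid to buyers, each effectively pays p − 9, so demand becomes qd = 673 − 4(p − 9).
Solving gives q = 417 with buyers paying £64 and producers receiving £73 (the £9 wedge).
Gain to buyers: £5; to producers: £4. (They sum to £9.)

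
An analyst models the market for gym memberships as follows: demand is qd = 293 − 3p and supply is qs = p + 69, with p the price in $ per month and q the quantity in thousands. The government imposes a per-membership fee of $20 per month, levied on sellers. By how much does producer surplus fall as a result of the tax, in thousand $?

Producer surplus falls by $1762.5 thousand.

Before the tax: set 293 − 3p = p + 69 → p* = $56, q* = 125.
With the tax collected from sellers, supply shifts: qs = (p − 20) + 69.
New equilibrium: consumers pay $61, sellers receive $41, q = 110. (Wedge: pb − ps = 20.)
ΔPS is the trapezoid between Q = 110 and Q = 125 of height $15: ½ · (125 + 110) · 15 = $1762.5.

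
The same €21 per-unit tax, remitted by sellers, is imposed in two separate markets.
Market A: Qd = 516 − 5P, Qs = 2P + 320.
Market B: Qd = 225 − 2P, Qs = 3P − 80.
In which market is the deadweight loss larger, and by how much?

Market A: pre-tax P* = €28, Q* = 376; post-tax Q = 346; deadweight loss = €315.
Market B: pre-tax P* = €61, Q* = 103; post-tax Q = 77.8; deadweight loss = €264.6.
Difference: €315 vs €264.6 → market A is larger by €50.4.

Market A, by €50.4.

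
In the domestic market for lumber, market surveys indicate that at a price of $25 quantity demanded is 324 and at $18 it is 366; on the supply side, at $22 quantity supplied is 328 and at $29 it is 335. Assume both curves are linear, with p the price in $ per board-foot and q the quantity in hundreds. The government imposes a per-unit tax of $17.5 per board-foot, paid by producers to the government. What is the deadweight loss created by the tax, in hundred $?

Deadweight loss = $131.25 hundred.

Demand slope: (366 − 324)/(18 − 25) = -6, so qd = 474 − 6p.
Supply slope: (335 − 328)/(29 − 22) = 1, so qs = p + 306.
Before the tax: set 474 − 6p = p + 306 → p* = $24, q* = 330.
With the tax collected from producers, supply shifts: qs = (p − 17.5) + 306.
New equilibrium: consumers pay $26.5, producers receive $9, q = 315. (Wedge: pb − ps = 17.5.)
Quantity falls by |ΔQ| = |330 − 315| = 15.
DWL = ½ · t · |ΔQ| = ½ · 17.5 · 15 = $131.25.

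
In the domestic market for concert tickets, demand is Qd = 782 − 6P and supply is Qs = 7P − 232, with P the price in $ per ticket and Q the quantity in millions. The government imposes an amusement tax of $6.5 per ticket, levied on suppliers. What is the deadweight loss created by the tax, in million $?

Without the tax, 782 − 6P = 7P − 232 gives 13P = 1014, so P* = $78 and Q* = 314.
With the tax collected from suppliers, supply shifts: Qs = 7(P − 6.5) − 232.
New equilibrium: consumers pay $81.5, suppliers receive $75, Q = 293. (Wedge: Pb − Ps = 6.5.)
Quantity falls by |ΔQ| = |314 − 293| = 21.
DWL = ½ · t · |ΔQ| = ½ · 6.5 · 21 = $68.25.

Deadweight loss = $68.25 million.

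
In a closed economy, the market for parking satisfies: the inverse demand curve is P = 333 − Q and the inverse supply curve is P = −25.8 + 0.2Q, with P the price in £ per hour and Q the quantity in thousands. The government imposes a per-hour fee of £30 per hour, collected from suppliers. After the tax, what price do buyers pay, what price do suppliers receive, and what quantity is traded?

Rewrite in direct form: Qd = 333 − P and Qs = 5P + 129.
Before the tax: set 333 − P = 5P + 129 → P* = £34, Q* = 299.
With the tax collected from suppliers, supply shifts: Qs = 5(P − 30) + 129.
New equilibrium: buyers pay £59, suppliers receive £29, Q = 274. (Wedge: Pb − Ps = 30.)

Buyers pay £59; suppliers receive £29; quantity = 274.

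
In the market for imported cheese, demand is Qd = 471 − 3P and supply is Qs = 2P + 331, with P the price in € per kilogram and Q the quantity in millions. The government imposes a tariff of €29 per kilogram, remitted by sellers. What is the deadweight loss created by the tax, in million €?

Without the tax, 471 − 3P = 2P + 331 gives 5P = 140, so P* = €28 and Q* = 387.
With the tax collected from sellers, supply shifts: Qs = 2(P − 29) + 331.
Solving gives Q = 352.2 with consumers paying €39.6 and sellers receiving €10.6 (the €29 wedge).
Quantity falls by |ΔQ| = |387 − 352.2| = 34.8.
DWL = ½ · t · |ΔQ| = ½ · 29 · 34.8 = €504.6.

Deadweight loss = €504.6 million.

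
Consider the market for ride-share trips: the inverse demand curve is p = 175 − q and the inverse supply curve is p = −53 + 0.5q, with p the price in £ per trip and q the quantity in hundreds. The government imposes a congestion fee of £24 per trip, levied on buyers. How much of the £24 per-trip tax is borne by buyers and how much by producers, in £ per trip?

Inverting to q(p) form: qd = 175 − p; qs = 2p + 106.
Without the tax, 175 − p = 2p + 106 gives 3p = 69, so p* = £23 and q* = 152.
With the tax collected from buyers, demand (in seller-price terms) shifts: qd = 175 − (p + 24).
Solving gives q = 136 with buyers paying £39 and producers receiving £15 (the £24 wedge).
Burden on buyers: £16; on producers: £8. (They sum to £24.)
The less price-elastic side of the market bears the larger share of a per-unit tax.

Buyers bear £16 per trip; producers bear £8 per trip.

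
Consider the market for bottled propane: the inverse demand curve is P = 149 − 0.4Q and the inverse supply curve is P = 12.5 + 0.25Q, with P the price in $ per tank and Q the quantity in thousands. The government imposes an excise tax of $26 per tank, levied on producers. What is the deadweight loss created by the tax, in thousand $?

Deadweight loss = $520 thousand.

Inverting to Q(P) form: Qd = 372.5 − 2.5P; Qs = 4P − 50.
Before the tax: set 372.5 − 2.5P = 4P − 50 → P* = $65, Q* = 210.
With the tax collected from producers, supply shifts: Qs = 4(P − 26) − 50.
New equilibrium: buyers pay $81, producers receive $55, Q = 170. (Wedge: Pb − Ps = 26.)
Quantity falls by |ΔQ| = |210 − 170| = 40.
DWL = ½ · t · |ΔQ| = ½ · 26 · 40 = $520.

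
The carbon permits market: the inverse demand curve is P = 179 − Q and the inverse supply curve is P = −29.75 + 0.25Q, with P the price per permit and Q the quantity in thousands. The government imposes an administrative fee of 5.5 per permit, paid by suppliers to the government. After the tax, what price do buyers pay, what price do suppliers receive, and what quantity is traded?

Rewrite in direct form: Qd = 179 − P and Qs = 4P + 119.
Without the tax, 179 − P = 4P + 119 gives 5P = 60, so P* = 12 and Q* = 167.
With the tax collected from suppliers, supply shifts: Qs = 4(P − 5.5) + 119.
New equilibrium: buyers pay 16.4, suppliers receive 10.9, Q = 162.6. (Wedge: Pb − Ps = 5.5.)
The less price-elastic side of the market bears the larger share of a per-unit tax.

Buyers pay 16.4; suppliers receive 10.9; quantity = 162.6.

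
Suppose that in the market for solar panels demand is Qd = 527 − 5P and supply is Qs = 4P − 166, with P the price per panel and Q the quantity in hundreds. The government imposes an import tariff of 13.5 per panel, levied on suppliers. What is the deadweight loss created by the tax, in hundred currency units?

Before the tax: set 527 − 5P = 4P − 166 → P* = 77, Q* = 142.
With the tax collected from suppliers, supply shifts: Qs = 4(P − 13.5) − 166.
New equilibrium: consumers pay 83, suppliers receive 69.5, Q = 112. (Wedge: Pb − Ps = 13.5.)
Quantity falls by |ΔQ| = |142 − 112| = 30.
DWL = ½ · t · |ΔQ| = ½ · 13.5 · 30 = 202.5.

Deadweight loss = 202.5 hundred.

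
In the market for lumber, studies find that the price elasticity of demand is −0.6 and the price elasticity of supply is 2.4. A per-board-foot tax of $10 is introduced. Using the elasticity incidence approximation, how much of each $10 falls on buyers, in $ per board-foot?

Buyers bear ≈ $8 per board-foot.

Incidence ratio: buyers' share ≈ εs / (εs + |εd|) = 2.4 / (2.4 + 0.6) = 0.8.
So buyers bear ≈ 0.8 × $10 = $8; suppliers bear $2.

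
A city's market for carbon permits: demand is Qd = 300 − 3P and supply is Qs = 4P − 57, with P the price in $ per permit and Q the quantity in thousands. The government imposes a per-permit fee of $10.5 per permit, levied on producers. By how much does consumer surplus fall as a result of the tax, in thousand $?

Without the tax, 300 − 3P = 4P − 57 gives 7P = 357, so P* = $51 and Q* = 147.
With the tax collected from producers, supply shifts: Qs = 4(P − 10.5) − 57.
New equilibrium: buyers pay $57, producers receive $46.5, Q = 129. (Wedge: Pb − Ps = 10.5.)
ΔCS is the trapezoid between Q = 129 and Q = 147 of height $6: ½ · (147 + 129) · 6 = $828.

Consumer surplus falls by $828 thousand.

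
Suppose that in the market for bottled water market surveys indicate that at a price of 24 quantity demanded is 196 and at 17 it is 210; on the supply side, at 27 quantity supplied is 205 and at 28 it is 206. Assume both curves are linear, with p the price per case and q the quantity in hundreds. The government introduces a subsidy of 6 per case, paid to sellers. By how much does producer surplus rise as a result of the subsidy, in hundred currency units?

Producer surplus rises by 808 hundred.

Demand slope: (210 − 196)/(17 − 24) = -2, so qd = 244 − 2p.
Supply slope: (206 − 205)/(28 − 27) = 1, so qs = p + 178.
Before the subsidy: set 244 − 2p = p + 178 → p* = 22, q* = 200.
With a per-unit subsidy paid to sellers, each receives p + 6 per unit sold, so supply becomes qs = (p + 6) + 178.
New equilibrium: buyers pay 20, sellers receive 26, q = 204. (Wedge: pb − ps = −6.)
ΔPS is the trapezoid between Q = 204 and Q = 200 of height 4: ½ · (200 + 204) · 4 = 808.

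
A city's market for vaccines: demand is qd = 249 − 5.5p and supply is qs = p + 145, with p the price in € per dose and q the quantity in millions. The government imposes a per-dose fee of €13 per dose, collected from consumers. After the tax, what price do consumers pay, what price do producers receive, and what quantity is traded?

Without the tax, 249 − 5.5p = p + 145 gives 6.5p = 104, so p* = €16 and q* = 161.
With the tax collected from consumers, demand (in seller-price terms) shifts: qd = 249 − 5.5(p + 13).
New equilibrium: consumers pay €18, producers receive €5, q = 150. (Wedge: pb − ps = 13.)
The less price-elastic side of the market bears the larger share of a per-unit tax.

Consumers pay €18; producers receive €5; quantity = 150.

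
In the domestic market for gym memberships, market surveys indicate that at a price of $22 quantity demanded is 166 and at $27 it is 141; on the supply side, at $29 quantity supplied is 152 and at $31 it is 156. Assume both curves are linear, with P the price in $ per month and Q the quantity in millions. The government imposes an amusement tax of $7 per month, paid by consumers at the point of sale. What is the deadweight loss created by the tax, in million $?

Demand slope: (141 − 166)/(27 − 22) = -5, so Qd = 276 − 5P.
Supply slope: (156 − 152)/(31 − 29) = 2, so Qs = 2P + 94.
Before the tax: set 276 − 5P = 2P + 94 → P* = $26, Q* = 146.
With the tax collected from consumers, demand (in seller-price terms) shifts: Qd = 276 − 5(P + 7).
New equilibrium: consumers pay $28, suppliers receive $21, Q = 136. (Wedge: Pb − Ps = 7.)
Quantity falls by |ΔQ| = |146 − 136| = 10.
DWL = ½ · t · |ΔQ| = ½ · 7 · 10 = $35.

Deadweight loss = $35 million.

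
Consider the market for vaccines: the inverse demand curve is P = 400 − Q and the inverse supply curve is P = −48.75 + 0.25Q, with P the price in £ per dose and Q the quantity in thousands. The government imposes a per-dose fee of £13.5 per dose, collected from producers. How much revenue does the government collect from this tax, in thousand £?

Inverting to Q(P) form: Qd = 400 − P; Qs = 4P + 195.
Without the tax, 400 − P = 4P + 195 gives 5P = 205, so P* = £41 and Q* = 359.
With the tax collected from producers, supply shifts: Qs = 4(P − 13.5) + 195.
Solving gives Q = 348.2 with consumers paying £51.8 and producers receiving £38.3 (the £13.5 wedge).
Revenue = t · Q = 13.5 · 348.2 = £4700.7.

Tax revenue = £4700.7 thousand.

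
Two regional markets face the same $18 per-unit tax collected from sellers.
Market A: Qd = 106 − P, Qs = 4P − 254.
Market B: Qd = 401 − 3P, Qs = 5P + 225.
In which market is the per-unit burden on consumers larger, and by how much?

Market A: pre-tax P* = $72, Q* = 34; post-tax Q = 19.6; per-unit burden on consumers = $14.4.
Market B: pre-tax P* = $22, Q* = 335; post-tax Q = 301.25; per-unit burden on consumers = $11.25.
Difference: $14.4 vs $11.25 → market A is larger by $3.15.

Market A, by $3.15.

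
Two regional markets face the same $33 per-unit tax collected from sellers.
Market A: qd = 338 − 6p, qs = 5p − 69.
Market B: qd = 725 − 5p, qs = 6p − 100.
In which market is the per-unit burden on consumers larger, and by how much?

Market B, by $3.

Market A: pre-tax p* = $37, q* = 116; post-tax q = 26; per-unit burden on consumers = $15.
Market B: pre-tax p* = $75, q* = 350; post-tax q = 260; per-unit burden on consumers = $18.
Difference: $15 vs $18 → market B is larger by $3.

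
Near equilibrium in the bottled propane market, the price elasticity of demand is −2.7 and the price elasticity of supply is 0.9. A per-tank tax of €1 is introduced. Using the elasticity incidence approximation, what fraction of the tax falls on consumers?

Incidence ratio: consumers' share ≈ εs / (εs + |εd|) = 0.9 / (0.9 + 2.7) = 0.25.
Supply is the less elastic side, so consumers bear the smaller share.

Consumers' share ≈ 0.25.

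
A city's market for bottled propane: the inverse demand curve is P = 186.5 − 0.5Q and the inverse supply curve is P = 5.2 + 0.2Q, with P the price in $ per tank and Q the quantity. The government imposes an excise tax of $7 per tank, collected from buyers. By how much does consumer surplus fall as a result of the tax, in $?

Consumer surplus falls by $1270.

Rewrite in direct form: Qd = 373 − 2P and Qs = 5P − 26.
Before the tax: set 373 − 2P = 5P − 26 → P* = $57, Q* = 259.
With the tax collected from buyers, demand (in seller-price terms) shifts: Qd = 373 − 2(P + 7).
New equilibrium: buyers pay $62, producers receive $55, Q = 249. (Wedge: Pb − Ps = 7.)
ΔCS is the trapezoid between Q = 249 and Q = 259 of height $5: ½ · (259 + 249) · 5 = $1270.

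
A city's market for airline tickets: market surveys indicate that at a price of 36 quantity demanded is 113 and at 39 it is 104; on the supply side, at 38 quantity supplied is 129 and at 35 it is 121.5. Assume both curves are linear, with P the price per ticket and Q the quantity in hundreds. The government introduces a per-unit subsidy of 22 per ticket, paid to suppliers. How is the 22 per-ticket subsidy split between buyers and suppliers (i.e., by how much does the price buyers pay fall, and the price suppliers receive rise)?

Buyers gain 10 per ticket; suppliers gain 12 per ticket.

Demand slope: (104 − 113)/(39 − 36) = -3, so Qd = 221 − 3P.
Supply slope: (121.5 − 129)/(35 − 38) = 2.5, so Qs = 2.5P + 34.
Without the subsidy, 221 − 3P = 2.5P + 34 gives 5.5P = 187, so P* = 34 and Q* = 119.
With a per-unit subsidy paid to suppliers, each receives P + 22 per unit sold, so supply becomes Qs = 2.5(P + 22) + 34.
New equilibrium: buyers pay 24, suppliers receive 46, Q = 149. (Wedge: Pb − Ps = −22.)
Gain to buyers: 10; to suppliers: 12. (They sum to 22.)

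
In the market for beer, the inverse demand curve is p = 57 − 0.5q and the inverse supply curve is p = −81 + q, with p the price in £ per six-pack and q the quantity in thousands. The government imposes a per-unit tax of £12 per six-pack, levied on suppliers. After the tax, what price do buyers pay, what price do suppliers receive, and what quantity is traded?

Buyers pay £15; suppliers receive £3; quantity = 84.

Inverting to q(p) form: qd = 114 − 2p; qs = p + 81.
Without the tax, 114 − 2p = p + 81 gives 3p = 33, so p* = £11 and q* = 92.
With the tax collected from suppliers, supply shifts: qs = (p − 12) + 81.
Solving gives q = 84 with buyers paying £15 and suppliers receiving £3 (the £12 wedge).
The less price-elastic side of the market bears the larger share of a per-unit tax.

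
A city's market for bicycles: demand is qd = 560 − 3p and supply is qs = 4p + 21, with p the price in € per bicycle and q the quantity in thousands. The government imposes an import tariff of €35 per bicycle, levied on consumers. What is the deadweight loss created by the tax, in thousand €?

Before the tax: set 560 − 3p = 4p + 21 → p* = €77, q* = 329.
With the tax collected from consumers, demand (in seller-price terms) shifts: qd = 560 − 3(p + 35).
Solving gives q = 269 with consumers paying €97 and suppliers receiving €62 (the €35 wedge).
Quantity falls by |ΔQ| = |329 − 269| = 60.
DWL = ½ · t · |ΔQ| = ½ · 35 · 60 = €1050.

Deadweight loss = €1050 thousand.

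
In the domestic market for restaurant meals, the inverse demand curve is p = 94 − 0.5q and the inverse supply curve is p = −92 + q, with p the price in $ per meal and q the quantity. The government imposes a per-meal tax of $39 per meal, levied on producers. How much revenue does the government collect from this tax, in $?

Tax revenue = $3822.

Inverting to q(p) form: qd = 188 − 2p; qs = p + 92.
Before the tax: set 188 − 2p = p + 92 → p* = $32, q* = 124.
With the tax collected from producers, supply shifts: qs = (p − 39) + 92.
Solving gives q = 98 with buyers paying $45 and producers receiving $6 (the $39 wedge).
Revenue = t · Q = 39 · 98 = $3822.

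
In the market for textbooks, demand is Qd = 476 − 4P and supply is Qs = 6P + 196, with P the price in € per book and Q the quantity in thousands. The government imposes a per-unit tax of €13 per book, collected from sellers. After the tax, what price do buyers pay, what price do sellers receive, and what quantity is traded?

Before the tax: set 476 − 4P = 6P + 196 → P* = €28, Q* = 364.
With the tax collected from sellers, supply shifts: Qs = 6(P − 13) + 196.
Solving gives Q = 332.8 with buyers paying €35.8 and sellers receiving €22.8 (the €13 wedge).

Buyers pay €35.8; sellers receive €22.8; quantity = 332.8.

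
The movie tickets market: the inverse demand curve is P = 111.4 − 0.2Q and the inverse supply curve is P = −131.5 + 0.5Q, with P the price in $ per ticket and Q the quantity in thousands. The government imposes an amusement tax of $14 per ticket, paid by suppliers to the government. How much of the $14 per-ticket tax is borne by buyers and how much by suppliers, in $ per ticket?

Inverting to Q(P) form: Qd = 557 − 5P; Qs = 2P + 263.
Before the tax: set 557 − 5P = 2P + 263 → P* = $42, Q* = 347.
With the tax collected from suppliers, supply shifts: Qs = 2(P − 14) + 263.
Solving gives Q = 327 with buyers paying $46 and suppliers receiving $32 (the $14 wedge).
Burden on buyers: $4; on suppliers: $10. (They sum to $14.)

Buyers bear $4 per ticket; suppliers bear $10 per ticket.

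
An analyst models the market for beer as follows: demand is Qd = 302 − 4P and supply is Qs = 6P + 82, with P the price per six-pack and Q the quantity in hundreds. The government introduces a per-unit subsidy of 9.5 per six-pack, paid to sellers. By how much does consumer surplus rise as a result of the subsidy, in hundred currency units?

Without the subsidy, 302 − 4P = 6P + 82 gives 10P = 220, so P* = 22 and Q* = 214.
With a per-unit subsidy paid to sellers, each receives P + 9.5 per unit sold, so supply becomes Qs = 6(P + 9.5) + 82.
Solving gives Q = 236.8 with consumers paying 16.3 and sellers receiving 25.8 (the 9.5 wedge).
ΔCS is the trapezoid between Q = 236.8 and Q = 214 of height 5.7: ½ · (214 + 236.8) · 5.7 = 1284.78.

Consumer surplus rises by 1284.78 hundred.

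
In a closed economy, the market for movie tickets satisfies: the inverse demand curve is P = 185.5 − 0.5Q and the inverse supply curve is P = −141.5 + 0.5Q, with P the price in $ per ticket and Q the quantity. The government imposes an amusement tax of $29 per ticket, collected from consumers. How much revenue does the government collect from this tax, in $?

Tax revenue = $8642.

Rewrite in direct form: Qd = 371 − 2P and Qs = 2P + 283.
Before the tax: set 371 − 2P = 2P + 283 → P* = $22, Q* = 327.
With the tax collected from consumers, demand (in seller-price terms) shifts: Qd = 371 − 2(P + 29).
Solving gives Q = 298 with consumers paying $36.5 and suppliers receiving $7.5 (the $29 wedge).
Revenue = t · Q = 29 · 298 = $8642.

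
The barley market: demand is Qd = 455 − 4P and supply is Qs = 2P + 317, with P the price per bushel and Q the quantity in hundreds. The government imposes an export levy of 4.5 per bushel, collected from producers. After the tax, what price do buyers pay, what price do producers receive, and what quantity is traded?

Before the tax: set 455 − 4P = 2P + 317 → P* = 23, Q* = 363.
With the tax collected from producers, supply shifts: Qs = 2(P − 4.5) + 317.
New equilibrium: buyers pay 24.5, producers receive 20, Q = 357. (Wedge: Pb − Ps = 4.5.)

Buyers pay 24.5; producers receive 20; quantity = 357.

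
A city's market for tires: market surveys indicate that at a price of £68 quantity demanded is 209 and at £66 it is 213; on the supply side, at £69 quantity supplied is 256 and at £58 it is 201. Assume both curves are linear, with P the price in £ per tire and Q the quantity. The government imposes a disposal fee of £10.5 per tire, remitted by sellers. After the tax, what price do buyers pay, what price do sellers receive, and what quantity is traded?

Demand slope: (213 − 209)/(66 − 68) = -2, so Qd = 345 − 2P.
Supply slope: (201 − 256)/(58 − 69) = 5, so Qs = 5P − 89.
Before the tax: set 345 − 2P = 5P − 89 → P* = £62, Q* = 221.
With the tax collected from sellers, supply shifts: Qs = 5(P − 10.5) − 89.
New equilibrium: buyers pay £69.5, sellers receive £59, Q = 206. (Wedge: Pb − Ps = 10.5.)
The less price-elastic side of the market bears the larger share of a per-unit tax.

Buyers pay £69.5; sellers receive £59; quantity = 206.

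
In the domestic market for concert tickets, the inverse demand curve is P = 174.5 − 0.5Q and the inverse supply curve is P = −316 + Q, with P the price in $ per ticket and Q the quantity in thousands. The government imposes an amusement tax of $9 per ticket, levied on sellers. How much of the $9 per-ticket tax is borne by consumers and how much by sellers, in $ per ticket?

Consumers bear $3 per ticket; sellers bear $6 per ticket.

Inverting to Q(P) form: Qd = 349 − 2P; Qs = P + 316.
Before the tax: set 349 − 2P = P + 316 → P* = $11, Q* = 327.
With the tax collected from sellers, supply shifts: Qs = (P − 9) + 316.
New equilibrium: consumers pay $14, sellers receive $5, Q = 321. (Wedge: Pb − Ps = 9.)
Burden on consumers: $3; on sellers: $6. (They sum to $9.)
The less price-elastic side of the market bears the larger share of a per-unit tax.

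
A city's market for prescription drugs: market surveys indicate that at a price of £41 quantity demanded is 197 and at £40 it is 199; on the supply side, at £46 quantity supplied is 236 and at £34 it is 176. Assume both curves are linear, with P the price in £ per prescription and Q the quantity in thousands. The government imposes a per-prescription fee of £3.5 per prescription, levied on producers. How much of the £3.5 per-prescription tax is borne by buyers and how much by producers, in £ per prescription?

Buyers bear £2.5 per prescription; producers bear £1 per prescription.

Demand slope: (199 − 197)/(40 − 41) = -2, so Qd = 279 − 2P.
Supply slope: (176 − 236)/(34 − 46) = 5, so Qs = 5P + 6.
Without the tax, 279 − 2P = 5P + 6 gives 7P = 273, so P* = £39 and Q* = 201.
With the tax collected from producers, supply shifts: Qs = 5(P − 3.5) + 6.
Solving gives Q = 196 with buyers paying £41.5 and producers receiving £38 (the £3.5 wedge).
Burden on buyers: £2.5; on producers: £1. (They sum to £3.5.)
The less price-elastic side of the market bears the larger share of a per-unit tax.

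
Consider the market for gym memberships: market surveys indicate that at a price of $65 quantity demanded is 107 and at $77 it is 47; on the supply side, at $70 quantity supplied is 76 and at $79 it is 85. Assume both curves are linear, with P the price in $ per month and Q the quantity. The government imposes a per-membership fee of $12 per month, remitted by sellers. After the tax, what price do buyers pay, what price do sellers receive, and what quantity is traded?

Demand slope: (47 − 107)/(77 − 65) = -5, so Qd = 432 − 5P.
Supply slope: (85 − 76)/(79 − 70) = 1, so Qs = P + 6.
Before the tax: set 432 − 5P = P + 6 → P* = $71, Q* = 77.
With the tax collected from sellers, supply shifts: Qs = (P − 12) + 6.
Solving gives Q = 67 with buyers paying $73 and sellers receiving $61 (the $12 wedge).
The less price-elastic side of the market bears the larger share of a per-unit tax.

Buyers pay $73; sellers receive $61; quantity = 67.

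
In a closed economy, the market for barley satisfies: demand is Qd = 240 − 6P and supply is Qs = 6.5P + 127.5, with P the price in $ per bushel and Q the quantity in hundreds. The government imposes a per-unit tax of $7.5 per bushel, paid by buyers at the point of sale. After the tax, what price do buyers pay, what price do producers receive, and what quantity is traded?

Without the tax, 240 − 6P = 6.5P + 127.5 gives 12.5P = 112.5, so P* = $9 and Q* = 186.
With the tax collected from buyers, demand (in seller-price terms) shifts: Qd = 240 − 6(P + 7.5).
Solving gives Q = 162.6 with buyers paying $12.9 and producers receiving $5.4 (the $7.5 wedge).
The less price-elastic side of the market bears the larger share of a per-unit tax.

Buyers pay $12.9; producers receive $5.4; quantity = 162.6.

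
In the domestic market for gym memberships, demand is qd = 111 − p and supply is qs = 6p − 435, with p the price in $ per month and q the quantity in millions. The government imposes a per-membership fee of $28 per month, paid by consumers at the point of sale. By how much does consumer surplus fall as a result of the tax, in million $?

Before the tax: set 111 − p = 6p − 435 → p* = $78, q* = 33.
With the tax collected from consumers, demand (in seller-price terms) shifts: qd = 111 − (p + 28).
Solving gives q = 9 with consumers paying $102 and sellers receiving $74 (the $28 wedge).
ΔCS is the trapezoid between Q = 9 and Q = 33 of height $24: ½ · (33 + 9) · 24 = $504.

Consumer surplus falls by $504 million.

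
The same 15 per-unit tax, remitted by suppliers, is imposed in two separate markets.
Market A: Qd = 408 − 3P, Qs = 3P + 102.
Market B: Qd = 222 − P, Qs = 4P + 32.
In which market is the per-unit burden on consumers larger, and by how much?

Market A: pre-tax P* = 51, Q* = 255; post-tax Q = 232.5; per-unit burden on consumers = 7.5.
Market B: pre-tax P* = 38, Q* = 184; post-tax Q = 172; per-unit burden on consumers = 12.
Difference: 7.5 vs 12 → market B is larger by 4.5.

Market B, by 4.5.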